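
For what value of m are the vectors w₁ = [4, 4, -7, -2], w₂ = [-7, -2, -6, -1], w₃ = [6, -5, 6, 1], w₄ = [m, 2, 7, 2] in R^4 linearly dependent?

m = -22/7

The vectors are dependent exactly when the determinant of the matrix with rows w₁, w₂, w₃, w₄ vanishes.
The determinant works out to -35*m - 110.
This vanishes exactly when m = -22/7.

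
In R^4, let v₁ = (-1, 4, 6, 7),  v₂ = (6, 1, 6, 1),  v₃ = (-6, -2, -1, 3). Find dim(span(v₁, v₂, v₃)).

dim = 3

Put the 4×3 matrix [v₁|v₂|v₃] into echelon form.
There are 3 pivot columns, so rank = 3.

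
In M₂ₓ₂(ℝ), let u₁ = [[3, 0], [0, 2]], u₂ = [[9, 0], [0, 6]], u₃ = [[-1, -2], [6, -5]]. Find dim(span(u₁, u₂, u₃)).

Use coordinates relative to {E₁₁, E₁₂, E₂₁, E₂₂}.
Apply Gaussian elimination to the matrix whose rows are u₁, u₂, u₃.
Reduction leaves 2 leading entries, giving rank 2.

dim = 2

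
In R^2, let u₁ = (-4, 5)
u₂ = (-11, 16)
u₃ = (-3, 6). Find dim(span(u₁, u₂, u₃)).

dim = 2

Form the matrix with u₁, u₂, u₃ as columns and reduce.
There are 2 pivot columns, so rank = 2.
(With 3 elements in a 2-dimensional space the rank is at most 2.)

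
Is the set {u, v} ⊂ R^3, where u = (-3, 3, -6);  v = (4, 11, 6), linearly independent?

linearly independent

Place the vectors as rows of a 2×3 matrix and reduce to echelon form.
The reduction yields 2 nonzero rows, so the rank is 2.
Since rank = 2 (the number of vectors), the set is linearly independent.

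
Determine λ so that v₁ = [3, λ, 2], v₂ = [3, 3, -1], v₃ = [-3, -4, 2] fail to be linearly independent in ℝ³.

λ = 0

The vectors are dependent exactly when the determinant of the matrix with rows v₁, v₂, v₃ vanishes.
The determinant works out to -3*λ.
Solving -3*λ = 0 yields λ = 0.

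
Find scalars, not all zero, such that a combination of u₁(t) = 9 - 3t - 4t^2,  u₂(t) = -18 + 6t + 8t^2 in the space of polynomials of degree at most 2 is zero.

Write each element as a vector in ℝ³ using {1, t, t^2}.
Solve the homogeneous system with u₁, u₂ as columns by row-reducing the coefficient matrix.
The free variable yields coefficients (2, 1) (any nonzero multiple also works).

2u₁ + u₂ = 0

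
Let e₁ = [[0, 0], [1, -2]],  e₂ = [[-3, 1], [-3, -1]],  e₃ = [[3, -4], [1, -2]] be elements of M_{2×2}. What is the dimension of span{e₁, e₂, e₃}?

Use coordinates relative to {E₁₁, E₁₂, E₂₁, E₂₂}.
Apply Gaussian elimination to the matrix whose rows are e₁, e₂, e₃.
Reduction leaves 3 leading entries, giving rank 3.

3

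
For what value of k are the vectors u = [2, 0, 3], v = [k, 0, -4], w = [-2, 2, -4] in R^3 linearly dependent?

Place the vectors as rows of a 3×3 matrix; dependence ⇔ determinant zero.
Expanding, det = 6*k + 16.
This vanishes exactly when k = -8/3.

k = -8/3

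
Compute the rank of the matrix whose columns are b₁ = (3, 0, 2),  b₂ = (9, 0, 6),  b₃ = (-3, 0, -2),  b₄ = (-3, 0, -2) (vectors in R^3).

rank 1

Put the 3×4 matrix [b₁|b₂|b₃|b₄] into echelon form.
There is 1 pivot column, so rank = 1.
(With 4 elements in a 3-dimensional space the rank is at most 3.)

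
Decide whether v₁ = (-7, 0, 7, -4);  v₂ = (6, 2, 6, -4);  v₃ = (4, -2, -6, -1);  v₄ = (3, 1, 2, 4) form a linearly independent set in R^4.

linearly independent

Row-reduce the matrix whose columns are v₁, v₂, v₃, v₄.
The reduction yields 4 nonzero rows, so the rank is 4.
Since rank = 4 (the number of vectors), the set is linearly independent.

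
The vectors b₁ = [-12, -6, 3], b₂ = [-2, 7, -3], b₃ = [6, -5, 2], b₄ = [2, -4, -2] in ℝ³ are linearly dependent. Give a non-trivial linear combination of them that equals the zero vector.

Write the vectors as columns of a matrix and find a nonzero vector in its null space.
One solution (up to scaling) is (1, 3, 3, 0).

b₁ + 3b₂ + 3b₃ = 0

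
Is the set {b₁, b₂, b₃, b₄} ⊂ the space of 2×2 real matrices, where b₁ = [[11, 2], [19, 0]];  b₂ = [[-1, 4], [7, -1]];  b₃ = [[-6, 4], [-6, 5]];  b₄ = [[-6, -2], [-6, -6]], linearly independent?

Write each element as a coordinate vector in ℝ⁴ using {E₁₁, E₁₂, E₂₁, E₂₂}.
Form the 4×4 matrix with these as columns; its determinant is 0.
A zero determinant means the columns are linearly dependent.

linearly dependent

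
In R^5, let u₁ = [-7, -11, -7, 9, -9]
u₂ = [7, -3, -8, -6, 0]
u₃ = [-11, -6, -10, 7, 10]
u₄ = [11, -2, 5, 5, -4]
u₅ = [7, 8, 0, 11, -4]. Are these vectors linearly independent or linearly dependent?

linearly independent

Row-reduce the matrix whose columns are u₁, u₂, u₃, u₄, u₅.
The reduction yields 5 nonzero rows, so the rank is 5.
Since rank = 5 (the number of vectors), the set is linearly independent.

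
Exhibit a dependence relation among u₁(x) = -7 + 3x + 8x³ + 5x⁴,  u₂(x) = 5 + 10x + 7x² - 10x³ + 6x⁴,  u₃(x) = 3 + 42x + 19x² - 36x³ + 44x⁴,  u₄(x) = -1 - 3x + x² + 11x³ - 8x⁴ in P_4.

Pass to coordinate vectors relative to the basis {1, x, …, x⁴}.
Solve the homogeneous system with u₁, u₂, u₃, u₄ as columns by row-reducing the coefficient matrix.
One solution (up to scaling) is (2, 3, -1, -2).

2u₁ + 3u₂ - u₃ - 2u₄ = 0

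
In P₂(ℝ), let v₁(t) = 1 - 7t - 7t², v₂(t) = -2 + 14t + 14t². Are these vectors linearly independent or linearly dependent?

Take coordinates with respect to the standard basis {1, t, t²}.
One vector is a scalar multiple of another, so the set is dependent.

linearly dependent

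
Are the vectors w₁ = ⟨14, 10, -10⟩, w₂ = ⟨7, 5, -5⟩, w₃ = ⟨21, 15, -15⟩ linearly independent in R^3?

linearly dependent

Place the vectors as rows of a 3×3 matrix and reduce to echelon form.
The reduction yields 1 nonzero row, so the rank is 1.
Since rank 1 < 3, the set is linearly dependent.
Indeed w₁ - 2w₂ = 0.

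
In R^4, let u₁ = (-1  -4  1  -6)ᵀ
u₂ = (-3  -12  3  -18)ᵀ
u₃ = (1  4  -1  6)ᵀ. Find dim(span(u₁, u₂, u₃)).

Form the matrix with u₁, u₂, u₃ as columns and reduce.
There is 1 pivot column, so rank = 1.

dim = 1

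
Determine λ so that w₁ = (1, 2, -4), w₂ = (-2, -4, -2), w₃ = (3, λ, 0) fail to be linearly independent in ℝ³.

λ = 6

The vectors are dependent exactly when the determinant of the matrix with rows w₁, w₂, w₃ vanishes.
Expanding, det = 10*λ - 60.
This vanishes exactly when λ = 6.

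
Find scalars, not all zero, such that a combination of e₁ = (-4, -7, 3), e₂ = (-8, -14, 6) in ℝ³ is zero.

Set up α₁e₁ + α₂e₂ = 0 and solve the homogeneous system.
A generator of the null space is (2, -1).

2e₁ - e₂ = 0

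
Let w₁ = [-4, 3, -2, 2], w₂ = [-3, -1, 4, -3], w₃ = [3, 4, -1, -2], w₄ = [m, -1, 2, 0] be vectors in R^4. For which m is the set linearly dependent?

Place the vectors as rows of a 4×4 matrix; dependence ⇔ determinant zero.
The determinant works out to 35*m + 182.
Setting this to zero gives m = -26/5.

m = -26/5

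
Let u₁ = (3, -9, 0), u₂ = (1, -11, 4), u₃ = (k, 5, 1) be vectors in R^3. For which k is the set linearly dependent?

k = -7/3

The set is linearly dependent precisely when det[u₁; u₂; u₃] = 0.
Cofactor expansion gives det = -36*k - 84.
Solving -36*k - 84 = 0 yields k = -7/3.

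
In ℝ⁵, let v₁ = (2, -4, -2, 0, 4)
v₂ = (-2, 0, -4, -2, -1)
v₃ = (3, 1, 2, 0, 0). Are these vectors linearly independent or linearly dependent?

linearly independent

Row-reduce the matrix whose columns are v₁, v₂, v₃.
The reduction yields 3 nonzero rows, so the rank is 3.
Since rank = 3 (the number of vectors), the set is linearly independent.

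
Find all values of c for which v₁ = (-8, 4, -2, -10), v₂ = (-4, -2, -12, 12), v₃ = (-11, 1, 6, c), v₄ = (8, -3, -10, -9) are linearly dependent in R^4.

c = 53/2

Place the vectors as rows of a 4×4 matrix; dependence ⇔ determinant zero.
Expanding, det = 472*c - 12508.
This vanishes exactly when c = 53/2.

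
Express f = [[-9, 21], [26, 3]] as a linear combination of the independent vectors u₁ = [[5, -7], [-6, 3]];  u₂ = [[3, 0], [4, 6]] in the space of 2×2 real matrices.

Identify each element with its coordinate vector in ℝ⁴ via {E₁₁, E₁₂, E₂₁, E₂₂}.
Since u₁, u₂ are independent, the coefficients expressing f are uniquely determined by a linear system.
Row-reducing the augmented matrix gives the unique coefficients (α₁, α₂) = (-3, 2).

f = -3u₁ + 2u₂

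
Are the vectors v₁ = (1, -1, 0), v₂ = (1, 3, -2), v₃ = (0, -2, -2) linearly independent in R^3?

Place the vectors as rows of a 3×3 matrix and reduce to echelon form.
The reduction yields 3 nonzero rows, so the rank is 3.
Since rank = 3 (the number of vectors), the set is linearly independent.

linearly independent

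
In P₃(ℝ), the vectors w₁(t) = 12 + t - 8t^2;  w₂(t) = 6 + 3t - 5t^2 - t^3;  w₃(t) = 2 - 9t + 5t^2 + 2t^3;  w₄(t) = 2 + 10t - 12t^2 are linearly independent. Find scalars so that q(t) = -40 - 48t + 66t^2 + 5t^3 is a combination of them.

q = -4w₁ + w₂ + 3w₃ - 2w₄

Take coordinate vectors relative to {1, t, …, t^3}.
Set up the augmented matrix [w₁ | w₂ | w₃ | w₄ | q] and row-reduce.
Back-substitution yields (c₁, …, c₄) = (-4, 1, 3, -2).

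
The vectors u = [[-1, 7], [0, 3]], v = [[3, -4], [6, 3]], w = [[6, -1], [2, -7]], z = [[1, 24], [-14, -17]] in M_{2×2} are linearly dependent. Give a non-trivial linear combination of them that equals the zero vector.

Take coordinates with respect to {E₁₁, E₁₂, E₂₁, E₂₂}.
Set up α₁u + … + α₄z = 0 and solve the homogeneous system.
The free variable yields coefficients (2, -3, 2, -1) (any nonzero multiple also works).

2u - 3v + 2w - z = 0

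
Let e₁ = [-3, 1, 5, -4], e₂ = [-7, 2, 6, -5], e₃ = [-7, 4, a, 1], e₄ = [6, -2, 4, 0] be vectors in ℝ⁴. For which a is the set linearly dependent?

a = -16

The set is linearly dependent precisely when det[e₁; e₂; e₃; e₄] = 0.
Expanding, det = -8*a - 128.
This vanishes exactly when a = -16.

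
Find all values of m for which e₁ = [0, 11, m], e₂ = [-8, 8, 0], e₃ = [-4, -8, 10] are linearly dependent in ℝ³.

Place the vectors as rows of a 3×3 matrix; dependence ⇔ determinant zero.
Expanding, det = 96*m + 880.
This vanishes exactly when m = -55/6.

m = -55/6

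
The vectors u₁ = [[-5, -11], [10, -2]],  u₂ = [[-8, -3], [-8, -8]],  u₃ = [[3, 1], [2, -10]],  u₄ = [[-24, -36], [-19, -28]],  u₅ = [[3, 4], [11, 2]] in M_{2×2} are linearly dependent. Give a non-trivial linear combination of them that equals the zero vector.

Pass to coordinate vectors relative to the basis {E₁₁, E₁₂, E₂₁, E₂₂}.
Solve the homogeneous system with u₁, u₂, u₃, u₄, u₅ as columns by row-reducing the coefficient matrix.
The free variable yields coefficients (2, 1, 1, -1, -3) (any nonzero multiple also works).

2u₁ + u₂ + u₃ - u₄ - 3u₅ = 0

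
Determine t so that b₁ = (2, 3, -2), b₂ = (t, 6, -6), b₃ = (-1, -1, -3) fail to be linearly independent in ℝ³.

The vectors are dependent exactly when the determinant of the matrix with rows b₁, b₂, b₃ vanishes.
Cofactor expansion gives det = 11*t - 42.
Solving 11*t - 42 = 0 yields t = 42/11.

t = 42/11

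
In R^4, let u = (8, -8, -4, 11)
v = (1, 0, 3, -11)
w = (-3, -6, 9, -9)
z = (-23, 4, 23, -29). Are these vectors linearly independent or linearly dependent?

Row-reduce the matrix whose columns are u, v, w, z.
The reduction yields 3 nonzero rows, so the rank is 3.
Since rank 3 < 4, the set is linearly dependent.

linearly dependent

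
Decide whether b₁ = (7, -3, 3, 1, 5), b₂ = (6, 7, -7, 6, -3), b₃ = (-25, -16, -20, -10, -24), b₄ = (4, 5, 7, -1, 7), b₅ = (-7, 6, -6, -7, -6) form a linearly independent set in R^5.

linearly dependent

Row-reduce the matrix whose columns are b₁, b₂, b₃, b₄, b₅.
The reduction yields 4 nonzero rows, so the rank is 4.
Since rank 4 < 5, the set is linearly dependent.
Indeed b₂ + b₃ + 3b₄ - b₅ = 0.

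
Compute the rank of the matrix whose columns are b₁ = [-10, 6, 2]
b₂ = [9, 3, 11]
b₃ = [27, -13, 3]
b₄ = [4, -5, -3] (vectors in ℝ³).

Row-reduce the 4×3 matrix with these as rows.
The echelon form has 3 nonzero rows, so the rank is 3.
(With 4 elements in a 3-dimensional space the rank is at most 3.)

3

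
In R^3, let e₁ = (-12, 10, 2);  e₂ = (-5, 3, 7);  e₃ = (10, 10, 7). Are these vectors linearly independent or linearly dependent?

linearly independent

Row-reduce the matrix whose columns are e₁, e₂, e₃.
The reduction yields 3 nonzero rows, so the rank is 3.
Since rank = 3 (the number of vectors), the set is linearly independent.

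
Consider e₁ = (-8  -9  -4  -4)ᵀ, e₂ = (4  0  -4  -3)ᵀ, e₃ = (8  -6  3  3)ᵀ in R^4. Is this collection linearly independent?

Place the vectors as rows of a 3×4 matrix and reduce to echelon form.
The reduction yields 3 nonzero rows, so the rank is 3.
Since rank = 3 (the number of vectors), the set is linearly independent.

linearly independent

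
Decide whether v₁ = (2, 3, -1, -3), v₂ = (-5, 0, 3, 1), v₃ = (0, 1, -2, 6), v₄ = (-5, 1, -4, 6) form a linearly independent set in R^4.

Form the 4×4 matrix with these as columns; its determinant is 546.
A nonzero determinant means the columns are linearly independent.

linearly independent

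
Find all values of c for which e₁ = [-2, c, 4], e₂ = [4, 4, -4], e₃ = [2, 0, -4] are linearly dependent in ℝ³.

The set is linearly dependent precisely when det[e₁; e₂; e₃] = 0.
Expanding, det = 8*c.
Solving 8*c = 0 yields c = 0.

c = 0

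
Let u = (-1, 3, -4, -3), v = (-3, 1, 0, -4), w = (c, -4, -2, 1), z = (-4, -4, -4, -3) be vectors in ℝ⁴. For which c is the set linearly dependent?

c = -5/7

The vectors are dependent exactly when the determinant of the matrix with rows u, v, w, z vanishes.
Expanding, det = -112*c - 80.
Solving -112*c - 80 = 0 yields c = -5/7.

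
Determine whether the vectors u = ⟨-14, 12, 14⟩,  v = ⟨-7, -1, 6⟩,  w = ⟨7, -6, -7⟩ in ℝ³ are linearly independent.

Place the vectors as rows of a 3×3 matrix and reduce to echelon form.
The reduction yields 2 nonzero rows, so the rank is 2.
Since rank 2 < 3, the set is linearly dependent.
Indeed u + 2w = 0.

linearly dependent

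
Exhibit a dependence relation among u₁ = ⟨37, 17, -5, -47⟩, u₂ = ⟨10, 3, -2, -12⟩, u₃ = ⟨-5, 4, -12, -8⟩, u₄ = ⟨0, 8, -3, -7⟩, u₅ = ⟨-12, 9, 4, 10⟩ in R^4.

Write the vectors as columns of a matrix and find a nonzero vector in its null space.
The free variable yields coefficients (1, -2, 1, -3, 1) (any nonzero multiple also works).

u₁ - 2u₂ + u₃ - 3u₄ + u₅ = 0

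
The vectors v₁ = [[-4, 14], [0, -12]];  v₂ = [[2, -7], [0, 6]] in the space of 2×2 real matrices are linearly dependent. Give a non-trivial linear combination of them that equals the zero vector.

Write each element as a vector in ℝ⁴ using {E₁₁, E₁₂, E₂₁, E₂₂}.
Solve the homogeneous system with v₁, v₂ as columns by row-reducing the coefficient matrix.
A generator of the null space is (1, 2).

v₁ + 2v₂ = 0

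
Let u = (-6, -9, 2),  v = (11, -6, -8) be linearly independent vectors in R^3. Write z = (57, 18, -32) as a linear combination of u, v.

z = -4u + 3v

Solve the system with u, v as columns and z as the right-hand side.
Back-substitution yields (a₁, a₂) = (-4, 3).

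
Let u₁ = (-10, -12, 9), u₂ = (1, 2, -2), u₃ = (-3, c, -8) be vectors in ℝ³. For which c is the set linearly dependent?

The set is linearly dependent precisely when det[u₁; u₂; u₃] = 0.
Cofactor expansion gives det = 46 - 11*c.
Solving 46 - 11*c = 0 yields c = 46/11.

c = 46/11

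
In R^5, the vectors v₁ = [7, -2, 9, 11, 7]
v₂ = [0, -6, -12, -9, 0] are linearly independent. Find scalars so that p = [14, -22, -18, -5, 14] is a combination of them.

Since v₁, v₂ are independent, the coefficients expressing p are uniquely determined by a linear system.
Back-substitution yields (a₁, a₂) = (2, 3).

p = 2v₁ + 3v₂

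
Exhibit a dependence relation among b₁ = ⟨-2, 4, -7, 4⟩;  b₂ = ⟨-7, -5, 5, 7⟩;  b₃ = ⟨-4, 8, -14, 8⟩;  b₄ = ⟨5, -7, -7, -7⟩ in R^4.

Write the vectors as columns of a matrix and find a nonzero vector in its null space.
The free variable yields coefficients (2, 0, -1, 0) (any nonzero multiple also works).

2b₁ - b₃ = 0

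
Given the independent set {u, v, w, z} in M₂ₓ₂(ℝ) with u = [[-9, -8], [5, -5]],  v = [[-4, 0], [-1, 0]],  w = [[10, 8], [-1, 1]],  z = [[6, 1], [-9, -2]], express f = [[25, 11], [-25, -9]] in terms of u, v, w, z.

Take coordinate vectors relative to {E₁₁, E₁₂, E₂₁, E₂₂}.
Since u, v, w, z are independent, the coefficients expressing f are uniquely determined by a linear system.
The system has the unique solution (α₁, …, α₄) = (1, 1, 2, 3).

f = u + v + 2w + 3z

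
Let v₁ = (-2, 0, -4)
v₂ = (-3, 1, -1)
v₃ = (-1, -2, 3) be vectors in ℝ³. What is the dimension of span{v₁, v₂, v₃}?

3

Put the 3×3 matrix [v₁|v₂|v₃] into echelon form.
Reduction leaves 3 leading entries, giving rank 3.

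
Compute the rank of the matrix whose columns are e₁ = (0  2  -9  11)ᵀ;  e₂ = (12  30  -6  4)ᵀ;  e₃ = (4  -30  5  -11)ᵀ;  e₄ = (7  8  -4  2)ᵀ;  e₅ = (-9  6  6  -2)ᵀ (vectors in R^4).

rank 3

Apply Gaussian elimination to the matrix whose rows are e₁, e₂, e₃, e₄, e₅.
Reduction leaves 3 leading entries, giving rank 3.
(With 5 elements in a 4-dimensional space the rank is at most 4.)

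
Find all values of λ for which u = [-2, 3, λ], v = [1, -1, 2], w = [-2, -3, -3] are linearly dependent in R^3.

Dependence holds iff the 3×3 matrix [u v w] is singular.
The determinant works out to -5*λ - 21.
Setting this to zero gives λ = -21/5.

λ = -21/5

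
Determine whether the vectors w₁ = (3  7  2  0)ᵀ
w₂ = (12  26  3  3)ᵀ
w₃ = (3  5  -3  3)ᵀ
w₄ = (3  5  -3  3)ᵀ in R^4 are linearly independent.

Two of the vectors are equal, giving an immediate dependence.

linearly dependent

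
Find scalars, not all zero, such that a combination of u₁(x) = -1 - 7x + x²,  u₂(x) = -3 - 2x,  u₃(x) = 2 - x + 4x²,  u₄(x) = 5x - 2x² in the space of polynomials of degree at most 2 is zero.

Take coordinates with respect to {1, x, x²}.
Write the vectors as columns of a matrix and find a nonzero vector in its null space.
A generator of the null space is (2, 0, 1, 3).

2u₁ + u₃ + 3u₄ = 0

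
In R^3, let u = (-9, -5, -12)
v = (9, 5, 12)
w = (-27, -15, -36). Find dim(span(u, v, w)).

Put the 3×3 matrix [u|v|w] into echelon form.
Reduction leaves 1 leading entry, giving rank 1.

1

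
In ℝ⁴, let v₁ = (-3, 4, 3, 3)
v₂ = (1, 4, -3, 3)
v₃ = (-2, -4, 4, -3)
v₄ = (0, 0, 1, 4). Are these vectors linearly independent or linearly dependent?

linearly independent

Place the vectors as rows of a 4×4 matrix and reduce to echelon form.
The reduction yields 4 nonzero rows, so the rank is 4.
Since rank = 4 (the number of vectors), the set is linearly independent.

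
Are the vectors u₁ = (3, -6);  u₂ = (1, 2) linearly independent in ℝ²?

Row-reduce the matrix whose columns are u₁, u₂.
The reduction yields 2 nonzero rows, so the rank is 2.
Since rank = 2 (the number of vectors), the set is linearly independent.

linearly independent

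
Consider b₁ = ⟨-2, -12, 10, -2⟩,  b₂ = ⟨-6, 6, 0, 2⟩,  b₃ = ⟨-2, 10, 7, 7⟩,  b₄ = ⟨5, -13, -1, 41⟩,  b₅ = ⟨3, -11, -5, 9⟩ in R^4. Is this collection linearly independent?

There are 5 vectors in a 4-dimensional space, so they cannot be linearly independent.

linearly dependent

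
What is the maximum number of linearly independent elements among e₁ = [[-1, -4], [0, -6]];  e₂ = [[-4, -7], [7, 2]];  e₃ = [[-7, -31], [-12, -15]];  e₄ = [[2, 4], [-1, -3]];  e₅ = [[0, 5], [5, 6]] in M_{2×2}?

Represent each element by its coordinate vector in ℝ⁴.
Apply Gaussian elimination to the matrix whose rows are e₁, e₂, e₃, e₄, e₅.
Exactly 4 pivots survive; hence the rank is 4.
(With 5 elements in a 4-dimensional space the rank is at most 4.)

4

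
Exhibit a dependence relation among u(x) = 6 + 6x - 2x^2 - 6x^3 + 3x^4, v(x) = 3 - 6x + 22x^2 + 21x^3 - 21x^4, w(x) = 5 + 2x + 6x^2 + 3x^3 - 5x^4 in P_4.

2u + v - 3w = 0

Pass to coordinate vectors relative to the basis {1, x, …, x^4}.
Set up α₁u + … + α₃w = 0 and solve the homogeneous system.
A generator of the null space is (2, 1, -3).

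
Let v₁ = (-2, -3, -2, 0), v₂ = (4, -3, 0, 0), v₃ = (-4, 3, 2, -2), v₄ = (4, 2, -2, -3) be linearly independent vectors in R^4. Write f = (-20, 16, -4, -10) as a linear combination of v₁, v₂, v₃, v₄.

f = 2v₁ - 4v₂ + 2v₃ + 2v₄

Write f = c₁v₁ + … + c₄v₄ and equate components.
The system has the unique solution (c₁, …, c₄) = (2, -4, 2, 2).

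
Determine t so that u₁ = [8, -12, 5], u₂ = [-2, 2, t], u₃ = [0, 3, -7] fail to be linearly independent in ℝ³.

Dependence holds iff the 3×3 matrix [u₁ u₂ u₃] is singular.
The determinant works out to 26 - 24*t.
This vanishes exactly when t = 13/12.

t = 13/12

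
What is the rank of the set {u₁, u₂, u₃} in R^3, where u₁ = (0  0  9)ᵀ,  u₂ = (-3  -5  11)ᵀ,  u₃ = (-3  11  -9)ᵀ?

rank 3

Row-reduce the 3×3 matrix with these as rows.
The echelon form has 3 nonzero rows, so the rank is 3.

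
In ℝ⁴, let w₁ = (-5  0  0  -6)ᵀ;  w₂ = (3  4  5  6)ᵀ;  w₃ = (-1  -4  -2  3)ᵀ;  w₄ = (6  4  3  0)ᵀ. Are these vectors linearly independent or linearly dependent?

linearly independent

Row-reduce the matrix whose columns are w₁, w₂, w₃, w₄.
The reduction yields 4 nonzero rows, so the rank is 4.
Since rank = 4 (the number of vectors), the set is linearly independent.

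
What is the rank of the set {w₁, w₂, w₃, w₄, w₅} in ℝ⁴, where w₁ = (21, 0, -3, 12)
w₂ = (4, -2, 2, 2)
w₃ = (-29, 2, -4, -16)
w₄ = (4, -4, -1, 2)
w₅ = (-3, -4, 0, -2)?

3

Row-reduce the 5×4 matrix with these as rows.
Exactly 3 pivots survive; hence the rank is 3.
(With 5 elements in a 4-dimensional space the rank is at most 4.)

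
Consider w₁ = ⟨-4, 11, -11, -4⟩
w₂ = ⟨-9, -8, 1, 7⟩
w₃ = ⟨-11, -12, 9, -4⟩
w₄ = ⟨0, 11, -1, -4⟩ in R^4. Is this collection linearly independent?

Row-reduce the matrix whose columns are w₁, w₂, w₃, w₄.
The reduction yields 4 nonzero rows, so the rank is 4.
Since rank = 4 (the number of vectors), the set is linearly independent.

linearly independent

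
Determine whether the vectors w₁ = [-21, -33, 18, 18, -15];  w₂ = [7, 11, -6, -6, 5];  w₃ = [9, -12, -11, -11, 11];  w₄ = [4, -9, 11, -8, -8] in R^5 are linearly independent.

linearly dependent

One vector is a scalar multiple of another, so the set is dependent.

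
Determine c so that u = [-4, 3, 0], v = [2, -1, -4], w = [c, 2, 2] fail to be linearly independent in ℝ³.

c = -3

Place the vectors as rows of a 3×3 matrix; dependence ⇔ determinant zero.
Cofactor expansion gives det = -12*c - 36.
This vanishes exactly when c = -3.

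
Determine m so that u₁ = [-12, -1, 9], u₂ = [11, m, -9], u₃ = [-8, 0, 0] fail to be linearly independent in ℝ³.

m = 1

The vectors are dependent exactly when the determinant of the matrix with rows u₁, u₂, u₃ vanishes.
Cofactor expansion gives det = 72*m - 72.
This vanishes exactly when m = 1.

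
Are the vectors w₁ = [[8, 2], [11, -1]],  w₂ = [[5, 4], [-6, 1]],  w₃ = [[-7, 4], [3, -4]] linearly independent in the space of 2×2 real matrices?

linearly independent

Take coordinates with respect to the standard basis {E₁₁, E₁₂, E₂₁, E₂₂}.
Place the vectors as rows of a 3×4 matrix and reduce to echelon form.
The reduction yields 3 nonzero rows, so the rank is 3.
Since rank = 3 (the number of vectors), the set is linearly independent.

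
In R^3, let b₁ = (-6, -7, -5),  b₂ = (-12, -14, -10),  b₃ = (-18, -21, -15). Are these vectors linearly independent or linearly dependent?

linearly dependent

Row-reduce the matrix whose columns are b₁, b₂, b₃.
The reduction yields 1 nonzero row, so the rank is 1.
Since rank 1 < 3, the set is linearly dependent.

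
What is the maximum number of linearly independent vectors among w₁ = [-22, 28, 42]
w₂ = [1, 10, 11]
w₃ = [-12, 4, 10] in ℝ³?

Apply Gaussian elimination to the matrix whose rows are w₁, w₂, w₃.
Exactly 2 pivots survive; hence the rank is 2.

2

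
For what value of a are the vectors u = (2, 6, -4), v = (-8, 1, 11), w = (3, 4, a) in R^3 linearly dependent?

a = -5

Place the vectors as rows of a 3×3 matrix; dependence ⇔ determinant zero.
Cofactor expansion gives det = 50*a + 250.
Solving 50*a + 250 = 0 yields a = -5.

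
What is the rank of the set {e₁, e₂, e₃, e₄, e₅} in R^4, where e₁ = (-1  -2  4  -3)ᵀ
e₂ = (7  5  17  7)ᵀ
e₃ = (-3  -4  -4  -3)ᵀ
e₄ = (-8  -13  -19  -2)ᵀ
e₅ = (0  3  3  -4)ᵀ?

3

Apply Gaussian elimination to the matrix whose rows are e₁, e₂, e₃, e₄, e₅.
Exactly 3 pivots survive; hence the rank is 3.
(With 5 elements in a 4-dimensional space the rank is at most 4.)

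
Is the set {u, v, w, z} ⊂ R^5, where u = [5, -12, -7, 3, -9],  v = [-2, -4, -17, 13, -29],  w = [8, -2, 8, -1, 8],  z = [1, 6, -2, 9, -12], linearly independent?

linearly dependent

Place the vectors as rows of a 4×5 matrix and reduce to echelon form.
The reduction yields 3 nonzero rows, so the rank is 3.
Since rank 3 < 4, the set is linearly dependent.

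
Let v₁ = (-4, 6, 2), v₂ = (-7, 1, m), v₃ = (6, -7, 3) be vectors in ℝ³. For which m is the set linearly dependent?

m = -25

Place the vectors as rows of a 3×3 matrix; dependence ⇔ determinant zero.
The determinant works out to 8*m + 200.
Solving 8*m + 200 = 0 yields m = -25.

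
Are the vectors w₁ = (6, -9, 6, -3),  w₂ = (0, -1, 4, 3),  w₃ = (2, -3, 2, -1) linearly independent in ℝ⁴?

linearly dependent

Place the vectors as rows of a 3×4 matrix and reduce to echelon form.
The reduction yields 2 nonzero rows, so the rank is 2.
Since rank 2 < 3, the set is linearly dependent.
Indeed w₁ - 3w₃ = 0.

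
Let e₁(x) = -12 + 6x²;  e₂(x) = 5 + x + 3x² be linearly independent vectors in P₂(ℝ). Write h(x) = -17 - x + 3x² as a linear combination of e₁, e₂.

Work in coordinates with respect to the standard basis {1, x, x²}.
Solve the system with e₁, e₂ as columns and h as the right-hand side.
Back-substitution yields (c₁, c₂) = (1, -1).

h = e₁ - e₂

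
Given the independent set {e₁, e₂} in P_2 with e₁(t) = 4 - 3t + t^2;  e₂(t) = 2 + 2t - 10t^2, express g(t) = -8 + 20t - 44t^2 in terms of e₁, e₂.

g = -4e₁ + 4e₂

Take coordinate vectors relative to {1, t, t^2}.
Write g = α₁e₁ + α₂e₂ and equate components.
The system has the unique solution (α₁, α₂) = (-4, 4).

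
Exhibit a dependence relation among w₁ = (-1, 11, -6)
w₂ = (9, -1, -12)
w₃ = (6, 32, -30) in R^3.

3w₁ + w₂ - w₃ = 0

Solve the homogeneous system with w₁, w₂, w₃ as columns by row-reducing the coefficient matrix.
A generator of the null space is (3, 1, -1).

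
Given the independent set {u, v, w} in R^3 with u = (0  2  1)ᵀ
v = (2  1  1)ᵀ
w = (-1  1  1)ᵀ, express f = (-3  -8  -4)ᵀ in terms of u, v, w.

Since u, v, w are independent, the coefficients expressing f are uniquely determined by a linear system.
The system has the unique solution (c₁, c₂, c₃) = (-4, -1, 1).

f = -4u - v + w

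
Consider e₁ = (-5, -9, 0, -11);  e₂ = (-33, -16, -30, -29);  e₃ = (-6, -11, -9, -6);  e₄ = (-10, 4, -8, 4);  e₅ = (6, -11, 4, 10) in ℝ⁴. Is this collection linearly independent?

linearly dependent

There are 5 vectors in a 4-dimensional space, so they cannot be linearly independent.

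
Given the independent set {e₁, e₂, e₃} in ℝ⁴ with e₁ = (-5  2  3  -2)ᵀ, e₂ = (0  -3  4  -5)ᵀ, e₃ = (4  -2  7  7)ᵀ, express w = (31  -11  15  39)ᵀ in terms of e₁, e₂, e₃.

w = -3e₁ - e₂ + 4e₃

Solve the system with e₁, e₂, e₃ as columns and w as the right-hand side.
Back-substitution yields (a₁, a₂, a₃) = (-3, -1, 4).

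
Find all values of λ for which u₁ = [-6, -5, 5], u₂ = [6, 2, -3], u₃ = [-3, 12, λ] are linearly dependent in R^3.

Dependence holds iff the 3×3 matrix [u₁ u₂ u₃] is singular.
Cofactor expansion gives det = 18*λ + 129.
This vanishes exactly when λ = -43/6.

λ = -43/6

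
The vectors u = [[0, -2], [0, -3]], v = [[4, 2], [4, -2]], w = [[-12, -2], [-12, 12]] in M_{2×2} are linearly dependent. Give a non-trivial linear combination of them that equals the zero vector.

2u + 3v + w = 0

Write each element as a vector in ℝ⁴ using {E₁₁, E₁₂, E₂₁, E₂₂}.
Write the vectors as columns of a matrix and find a nonzero vector in its null space.
The free variable yields coefficients (2, 3, 1) (any nonzero multiple also works).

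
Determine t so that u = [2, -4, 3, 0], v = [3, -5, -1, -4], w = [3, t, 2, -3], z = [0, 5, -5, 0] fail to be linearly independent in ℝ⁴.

Place the vectors as rows of a 4×4 matrix; dependence ⇔ determinant zero.
Expanding, det = 40*t + 275.
This vanishes exactly when t = -55/8.

t = -55/8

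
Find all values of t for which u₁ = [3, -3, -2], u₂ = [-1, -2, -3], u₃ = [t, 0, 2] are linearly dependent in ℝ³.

The set is linearly dependent precisely when det[u₁; u₂; u₃] = 0.
Expanding, det = 5*t - 18.
Setting this to zero gives t = 18/5.

t = 18/5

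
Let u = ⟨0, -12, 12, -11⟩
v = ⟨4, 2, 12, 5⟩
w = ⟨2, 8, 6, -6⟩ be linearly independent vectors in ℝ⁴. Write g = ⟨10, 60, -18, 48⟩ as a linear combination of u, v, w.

Solve the system with u, v, w as columns and g as the right-hand side.
The system has the unique solution (c₁, c₂, c₃) = (-4, 2, 1).

g = -4u + 2v + w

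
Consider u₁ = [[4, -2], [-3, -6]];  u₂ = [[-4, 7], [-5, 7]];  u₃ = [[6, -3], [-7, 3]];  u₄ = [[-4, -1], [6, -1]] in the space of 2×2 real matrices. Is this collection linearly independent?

Take coordinates with respect to the standard basis {E₁₁, E₁₂, E₂₁, E₂₂}.
Place the vectors as rows of a 4×4 matrix and reduce to echelon form.
The reduction yields 4 nonzero rows, so the rank is 4.
Since rank = 4 (the number of vectors), the set is linearly independent.

linearly independent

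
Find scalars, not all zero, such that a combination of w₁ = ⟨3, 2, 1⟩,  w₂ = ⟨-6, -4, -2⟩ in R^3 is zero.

Row-reduce the matrix with w₁, w₂ as columns; the null space gives the coefficients.
A generator of the null space is (2, 1).

2w₁ + w₂ = 0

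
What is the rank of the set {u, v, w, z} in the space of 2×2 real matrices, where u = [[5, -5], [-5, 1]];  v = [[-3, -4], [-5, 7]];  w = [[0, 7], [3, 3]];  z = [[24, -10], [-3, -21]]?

Represent each element by its coordinate vector in ℝ⁴.
Apply Gaussian elimination to the matrix whose rows are u, v, w, z.
There are 3 pivot columns, so rank = 3.

3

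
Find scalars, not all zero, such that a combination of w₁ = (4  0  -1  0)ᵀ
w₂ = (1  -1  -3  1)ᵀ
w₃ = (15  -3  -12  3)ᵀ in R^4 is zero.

3w₁ + 3w₂ - w₃ = 0

Set up α₁w₁ + … + α₃w₃ = 0 and solve the homogeneous system.
A generator of the null space is (3, 3, -1).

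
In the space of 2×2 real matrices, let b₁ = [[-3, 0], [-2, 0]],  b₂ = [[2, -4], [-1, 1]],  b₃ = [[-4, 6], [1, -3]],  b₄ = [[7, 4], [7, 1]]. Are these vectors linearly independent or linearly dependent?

Take coordinates with respect to the standard basis {E₁₁, E₁₂, E₂₁, E₂₂}.
The matrix [b₁|b₂|b₃|b₄] has determinant 4.
A nonzero determinant means the columns are linearly independent.

linearly independent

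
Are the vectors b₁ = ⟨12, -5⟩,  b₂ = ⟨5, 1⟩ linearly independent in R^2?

The matrix [b₁|b₂] has determinant 37.
A nonzero determinant means the columns are linearly independent.

linearly independent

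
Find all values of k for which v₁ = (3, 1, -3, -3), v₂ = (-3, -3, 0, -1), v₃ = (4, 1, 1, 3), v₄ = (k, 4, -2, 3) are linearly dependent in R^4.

k = 29/2

The vectors are dependent exactly when the determinant of the matrix with rows v₁, v₂, v₃, v₄ vanishes.
Expanding, det = 14*k - 203.
Setting this to zero gives k = 29/2.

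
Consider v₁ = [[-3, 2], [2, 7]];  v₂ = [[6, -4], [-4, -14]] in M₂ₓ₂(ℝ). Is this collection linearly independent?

Write each element as a coordinate vector in ℝ⁴ using {E₁₁, E₁₂, E₂₁, E₂₂}.
Row-reduce the matrix whose columns are v₁, v₂.
The reduction yields 1 nonzero row, so the rank is 1.
Since rank 1 < 2, the set is linearly dependent.

linearly dependent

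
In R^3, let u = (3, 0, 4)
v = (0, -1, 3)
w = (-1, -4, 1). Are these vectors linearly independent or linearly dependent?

linearly independent

The matrix [u|v|w] has determinant 29.
A nonzero determinant means the columns are linearly independent.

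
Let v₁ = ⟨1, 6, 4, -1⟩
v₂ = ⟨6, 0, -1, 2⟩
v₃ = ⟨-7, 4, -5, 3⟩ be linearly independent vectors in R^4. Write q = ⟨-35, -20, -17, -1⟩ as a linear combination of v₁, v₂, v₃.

q = -4v₁ - 4v₂ + v₃

Write q = α₁v₁ + … + α₃v₃ and equate components.
Row-reducing the augmented matrix gives the unique coefficients (α₁, α₂, α₃) = (-4, -4, 1).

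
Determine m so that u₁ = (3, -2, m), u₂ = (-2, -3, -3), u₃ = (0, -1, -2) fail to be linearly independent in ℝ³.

m = -17/2

The set is linearly dependent precisely when det[u₁; u₂; u₃] = 0.
Cofactor expansion gives det = 2*m + 17.
Setting this to zero gives m = -17/2.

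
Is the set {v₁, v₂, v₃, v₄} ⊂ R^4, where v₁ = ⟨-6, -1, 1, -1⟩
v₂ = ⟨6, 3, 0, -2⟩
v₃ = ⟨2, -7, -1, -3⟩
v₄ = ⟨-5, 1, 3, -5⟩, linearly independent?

linearly independent

The matrix [v₁|v₂|v₃|v₄] has determinant -164.
A nonzero determinant means the columns are linearly independent.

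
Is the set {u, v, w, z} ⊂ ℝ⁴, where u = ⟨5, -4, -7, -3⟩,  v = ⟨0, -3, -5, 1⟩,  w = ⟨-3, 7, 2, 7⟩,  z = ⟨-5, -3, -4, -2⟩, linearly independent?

linearly independent

Place the vectors as rows of a 4×4 matrix and reduce to echelon form.
The reduction yields 4 nonzero rows, so the rank is 4.
Since rank = 4 (the number of vectors), the set is linearly independent.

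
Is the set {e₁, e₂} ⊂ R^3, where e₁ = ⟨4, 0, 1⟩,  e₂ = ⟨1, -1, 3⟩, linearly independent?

Row-reduce the matrix whose columns are e₁, e₂.
The reduction yields 2 nonzero rows, so the rank is 2.
Since rank = 2 (the number of vectors), the set is linearly independent.

linearly independent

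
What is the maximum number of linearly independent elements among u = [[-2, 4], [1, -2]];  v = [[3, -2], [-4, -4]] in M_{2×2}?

2

Represent each element by its coordinate vector in ℝ⁴.
Row-reduce the 2×4 matrix with these as rows.
The echelon form has 2 nonzero rows, so the rank is 2.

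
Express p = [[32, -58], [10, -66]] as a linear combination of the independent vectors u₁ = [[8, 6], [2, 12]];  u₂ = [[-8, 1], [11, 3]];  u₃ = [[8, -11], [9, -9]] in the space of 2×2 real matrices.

p = -2u₁ - 2u₂ + 4u₃

Identify each element with its coordinate vector in ℝ⁴ via {E₁₁, E₁₂, E₂₁, E₂₂}.
Solve the system with u₁, u₂, u₃ as columns and p as the right-hand side.
Row-reducing the augmented matrix gives the unique coefficients (α₁, α₂, α₃) = (-2, -2, 4).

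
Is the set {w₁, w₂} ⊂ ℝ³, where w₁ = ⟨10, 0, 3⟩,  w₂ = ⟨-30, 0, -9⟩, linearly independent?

One vector is a scalar multiple of another, so the set is dependent.

linearly dependent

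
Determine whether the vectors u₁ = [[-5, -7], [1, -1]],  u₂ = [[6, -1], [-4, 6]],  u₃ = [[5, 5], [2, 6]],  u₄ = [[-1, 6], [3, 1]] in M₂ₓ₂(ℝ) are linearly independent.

Write each element as a coordinate vector in ℝ⁴ using {E₁₁, E₁₂, E₂₁, E₂₂}.
Form the 4×4 matrix with these as columns; its determinant is 730.
A nonzero determinant means the columns are linearly independent.

linearly independent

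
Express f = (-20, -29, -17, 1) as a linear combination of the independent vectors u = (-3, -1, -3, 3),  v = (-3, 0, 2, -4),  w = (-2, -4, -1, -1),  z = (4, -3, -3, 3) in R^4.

f = 4u + 4v + 4w + 3z

Write f = c₁u + … + c₄z and equate components.
The system has the unique solution (c₁, …, c₄) = (4, 4, 4, 3).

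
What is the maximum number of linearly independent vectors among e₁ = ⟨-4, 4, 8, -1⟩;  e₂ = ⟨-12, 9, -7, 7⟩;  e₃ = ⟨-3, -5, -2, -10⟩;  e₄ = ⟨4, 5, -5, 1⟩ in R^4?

4

Put the 4×4 matrix [e₁|e₂|e₃|e₄] into echelon form.
Reduction leaves 4 leading entries, giving rank 4.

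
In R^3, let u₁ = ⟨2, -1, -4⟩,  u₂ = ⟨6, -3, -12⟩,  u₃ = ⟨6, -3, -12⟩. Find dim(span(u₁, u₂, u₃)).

dim = 1

Row-reduce the 3×3 matrix with these as rows.
Reduction leaves 1 leading entry, giving rank 1.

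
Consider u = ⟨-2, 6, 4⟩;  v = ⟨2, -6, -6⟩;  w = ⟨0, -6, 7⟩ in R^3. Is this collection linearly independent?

Row-reduce the matrix whose columns are u, v, w.
The reduction yields 3 nonzero rows, so the rank is 3.
Since rank = 3 (the number of vectors), the set is linearly independent.

linearly independent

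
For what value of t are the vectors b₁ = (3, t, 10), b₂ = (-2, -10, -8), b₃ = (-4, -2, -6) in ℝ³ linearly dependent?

t = 57/5

The vectors are dependent exactly when the determinant of the matrix with rows b₁, b₂, b₃ vanishes.
Cofactor expansion gives det = 20*t - 228.
Setting this to zero gives t = 57/5.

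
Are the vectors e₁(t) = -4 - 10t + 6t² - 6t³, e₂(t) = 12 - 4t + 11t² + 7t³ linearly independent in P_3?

Write each element as a coordinate vector in ℝ⁴ using {1, t, …, t³}.
Place the vectors as rows of a 2×4 matrix and reduce to echelon form.
The reduction yields 2 nonzero rows, so the rank is 2.
Since rank = 2 (the number of vectors), the set is linearly independent.

linearly independent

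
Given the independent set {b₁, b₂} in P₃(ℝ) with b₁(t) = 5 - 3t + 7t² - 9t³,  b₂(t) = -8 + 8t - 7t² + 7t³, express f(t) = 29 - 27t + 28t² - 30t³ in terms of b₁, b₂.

f = b₁ - 3b₂

Work in coordinates with respect to the standard basis {1, t, …, t³}.
Set up the augmented matrix [b₁ | b₂ | f] and row-reduce.
Back-substitution yields (a₁, a₂) = (1, -3).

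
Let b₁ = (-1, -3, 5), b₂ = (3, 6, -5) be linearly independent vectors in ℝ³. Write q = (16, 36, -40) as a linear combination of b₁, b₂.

Write q = c₁b₁ + c₂b₂ and equate components.
Row-reducing the augmented matrix gives the unique coefficients (c₁, c₂) = (-4, 4).

q = -4b₁ + 4b₂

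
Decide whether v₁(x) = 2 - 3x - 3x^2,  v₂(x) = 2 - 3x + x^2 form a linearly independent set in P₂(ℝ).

linearly independent

Take coordinates with respect to the standard basis {1, x, x^2}.
Row-reduce the matrix whose columns are v₁, v₂.
The reduction yields 2 nonzero rows, so the rank is 2.
Since rank = 2 (the number of vectors), the set is linearly independent.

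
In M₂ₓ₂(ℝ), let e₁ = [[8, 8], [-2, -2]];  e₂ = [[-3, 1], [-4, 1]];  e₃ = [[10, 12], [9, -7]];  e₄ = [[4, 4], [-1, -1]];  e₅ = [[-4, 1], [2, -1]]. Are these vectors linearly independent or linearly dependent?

linearly dependent

Take coordinates with respect to the standard basis {E₁₁, E₁₂, E₂₁, E₂₂}.
There are 5 vectors in a 4-dimensional space, so they cannot be linearly independent.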